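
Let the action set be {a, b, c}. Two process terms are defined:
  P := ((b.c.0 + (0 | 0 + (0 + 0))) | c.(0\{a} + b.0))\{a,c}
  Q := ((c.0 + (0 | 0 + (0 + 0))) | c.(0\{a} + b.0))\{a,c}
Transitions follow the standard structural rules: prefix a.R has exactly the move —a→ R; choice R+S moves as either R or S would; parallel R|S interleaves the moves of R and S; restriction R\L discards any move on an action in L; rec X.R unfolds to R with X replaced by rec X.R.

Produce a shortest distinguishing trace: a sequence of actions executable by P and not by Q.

LTS(P): 2 reachable states
  p0 = ((b.c.0 + (0 | 0 + (0 + 0))) | c.(0\{a} + b.0))\{a,c} :: —b→ p1
  p1 = (c.0 | c.(0\{a} + b.0))\{a,c} :: deadlocked
LTS(Q): 1 reachable states
  q0 = ((c.0 + (0 | 0 + (0 + 0))) | c.(0\{a} + b.0))\{a,c} :: deadlocked
Executing b from P (initial set {p0}):
  [1] b ⇒ {p1}
  ✓ P
Executing b from Q (initial set {q0}):
  [1] b ⇒ ∅  — Q cannot continue

b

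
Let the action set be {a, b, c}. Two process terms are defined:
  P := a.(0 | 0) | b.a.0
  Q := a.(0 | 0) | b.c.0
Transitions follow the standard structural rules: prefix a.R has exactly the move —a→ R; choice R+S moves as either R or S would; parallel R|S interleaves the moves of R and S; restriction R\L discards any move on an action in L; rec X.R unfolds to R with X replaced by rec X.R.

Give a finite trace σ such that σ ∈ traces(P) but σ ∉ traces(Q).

aba

Reachable graph of P (6 states):
  u0 = a.(0 | 0) | b.a.0 ⊢ —a→ u1, —b→ u2
  u1 = 0 | 0 | b.a.0 ⊢ —b→ u3
  u2 = a.(0 | 0) | a.0 ⊢ —a→ u3, —a→ u4
  u3 = 0 | 0 | a.0 ⊢ —a→ u5
  u4 = a.(0 | 0) | 0 ⊢ —a→ u5
  u5 = 0 | 0 | 0 ⊢ (no moves)
Reachable graph of Q (6 states):
  v0 = a.(0 | 0) | b.c.0 ⊢ —a→ v1, —b→ v2
  v1 = 0 | 0 | b.c.0 ⊢ —b→ v3
  v2 = a.(0 | 0) | c.0 ⊢ —a→ v3, —c→ v4
  v3 = 0 | 0 | c.0 ⊢ —c→ v5
  v4 = a.(0 | 0) | 0 ⊢ —a→ v5
  v5 = 0 | 0 | 0 ⊢ (no moves)
Trace ⟨aba⟩ through P, begin at {u0}:
  after a @ step 1: {u1}
  after b @ step 2: {u3}
  after a @ step 3: {u5}
  — P admits the full trace.
Trace ⟨aba⟩ through Q, begin at {v0}:
  after a @ step 1: {v1}
  after b @ step 2: {v3}
  after a @ step 3: ∅  — Q cannot continue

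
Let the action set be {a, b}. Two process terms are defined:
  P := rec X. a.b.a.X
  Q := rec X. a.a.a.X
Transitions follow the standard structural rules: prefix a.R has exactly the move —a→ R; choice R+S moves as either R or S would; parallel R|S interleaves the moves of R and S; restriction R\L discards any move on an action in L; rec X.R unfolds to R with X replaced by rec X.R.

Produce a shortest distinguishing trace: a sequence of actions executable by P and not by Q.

ab

LTS(P): 3 reachable states
  m0 = rec X. a.b.a.X :: -a-> m1
  m1 = b.a.(rec X. a.b.a.X) :: -b-> m2
  m2 = a.(rec X. a.b.a.X) :: -a-> m0
LTS(Q): 3 reachable states
  n0 = rec X. a.a.a.X :: -a-> n1
  n1 = a.a.(rec X. a.a.a.X) :: -a-> n2
  n2 = a.(rec X. a.a.a.X) :: -a-> n0
Executing ab from P (initial set {m0}):
  after a @ step 1: {m1}
  after b @ step 2: {m2}
  P completes σ.
Executing ab from Q (initial set {n0}):
  after a @ step 1: {n1}
  after b @ step 2: no successor for Q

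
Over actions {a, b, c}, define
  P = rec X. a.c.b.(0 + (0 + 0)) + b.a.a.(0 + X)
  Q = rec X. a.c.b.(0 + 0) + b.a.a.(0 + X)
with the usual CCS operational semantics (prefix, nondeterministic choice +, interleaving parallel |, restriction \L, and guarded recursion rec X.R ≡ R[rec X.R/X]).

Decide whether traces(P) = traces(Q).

P's transition system — 7 states:
  s0 = rec X. a.c.b.(0 + (0 + 0)) + b.a.a.(0 + X) :: --a--▸ s1, --b--▸ s2
  s1 = c.b.(0 + (0 + 0)) :: --c--▸ s3
  s2 = a.a.(0 + (rec X. a.c.b.(0 + (0 + 0)) + b.a.a.(0 + X))) :: --a--▸ s4
  s3 = b.(0 + (0 + 0)) :: --b--▸ s5
  s4 = a.(0 + (rec X. a.c.b.(0 + (0 + 0)) + b.a.a.(0 + X))) :: --a--▸ s6
  s5 = 0 + (0 + 0) :: ∅
  s6 = 0 + (rec X. a.c.b.(0 + (0 + 0)) + b.a.a.(0 + X)) :: --a--▸ s1, --b--▸ s2
Q's transition system — 7 states:
  t0 = rec X. a.c.b.(0 + 0) + b.a.a.(0 + X) :: --a--▸ t1, --b--▸ t2
  t1 = c.b.(0 + 0) :: --c--▸ t3
  t2 = a.a.(0 + (rec X. a.c.b.(0 + 0) + b.a.a.(0 + X))) :: --a--▸ t4
  t3 = b.(0 + 0) :: --b--▸ t5
  t4 = a.(0 + (rec X. a.c.b.(0 + 0) + b.a.a.(0 + X))) :: --a--▸ t6
  t5 = 0 + 0 :: ∅
  t6 = 0 + (rec X. a.c.b.(0 + 0) + b.a.a.(0 + X)) :: --a--▸ t1, --b--▸ t2
Bisimilarity quotient blocks:
  B0 = {s0, s6, t0, t6}
  B1 = {s2, t2}
  B2 = {s4, t4}
  B3 = {s1, t1}
  B4 = {s3, t3}
  B5 = {s5, t5}
s0 ∈ B0, t0 ∈ B0 → same block
Bisimilar ⇒ trace-equivalent.

YES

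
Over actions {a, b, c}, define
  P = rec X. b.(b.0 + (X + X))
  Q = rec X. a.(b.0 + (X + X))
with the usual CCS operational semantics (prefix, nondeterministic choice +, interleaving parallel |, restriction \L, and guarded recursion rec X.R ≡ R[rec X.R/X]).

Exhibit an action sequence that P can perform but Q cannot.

P's transition system — 3 states:
  u0 = rec X. b.(b.0 + (X + X)) ⊢ -b-> u1
  u1 = b.0 + ((rec X. b.(b.0 + (X + X))) + (rec X. b.(b.0 + (X + X)))) ⊢ -b-> u1, -b-> u2
  u2 = 0 ⊢ ∅
Q's transition system — 3 states:
  v0 = rec X. a.(b.0 + (X + X)) ⊢ -a-> v1
  v1 = b.0 + ((rec X. a.(b.0 + (X + X))) + (rec X. a.(b.0 + (X + X)))) ⊢ -a-> v1, -b-> v2
  v2 = 0 ⊢ ∅
Executing b from P (initial set {u0}):
  after b @ step 1: {u1}
  ✓ P
Executing b from Q (initial set {v0}):
  after b @ step 1: no successor for Q

b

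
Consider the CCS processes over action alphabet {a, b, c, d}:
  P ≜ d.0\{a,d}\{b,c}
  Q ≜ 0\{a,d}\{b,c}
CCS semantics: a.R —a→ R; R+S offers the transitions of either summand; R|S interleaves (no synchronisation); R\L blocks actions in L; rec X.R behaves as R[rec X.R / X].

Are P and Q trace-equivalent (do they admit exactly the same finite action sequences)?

Reachable graph of P (2 states):
  p0 = d.0\{a,d}\{b,c} has moves --d--▸ p1
  p1 = 0\{a,d}\{b,c} has moves deadlocked
Reachable graph of Q (1 states):
  q0 = 0\{a,d}\{b,c} has moves deadlocked
Executing d from P (initial set {p0}):
  [1] d ⇒ {p1}
  — P admits the full trace.
Executing d from Q (initial set {q0}):
  [1] d ⇒ ∅ (Q stuck)

NO — witness ⟨d⟩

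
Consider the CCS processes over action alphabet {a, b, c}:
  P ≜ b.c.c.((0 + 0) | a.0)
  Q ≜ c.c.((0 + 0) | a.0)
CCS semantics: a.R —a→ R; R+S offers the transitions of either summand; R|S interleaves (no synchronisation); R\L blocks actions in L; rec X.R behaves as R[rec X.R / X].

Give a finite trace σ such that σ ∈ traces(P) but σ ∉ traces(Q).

b

Reachable graph of P (5 states):
  s0 = b.c.c.((0 + 0) | a.0) | —b→ s1
  s1 = c.c.((0 + 0) | a.0) | —c→ s2
  s2 = c.((0 + 0) | a.0) | —c→ s3
  s3 = (0 + 0) | a.0 | —a→ s4
  s4 = (0 + 0) | 0 | deadlocked
Reachable graph of Q (4 states):
  t0 = c.c.((0 + 0) | a.0) | —c→ t1
  t1 = c.((0 + 0) | a.0) | —c→ t2
  t2 = (0 + 0) | a.0 | —a→ t3
  t3 = (0 + 0) | 0 | deadlocked
Trace ⟨b⟩ through P, begin at {s0}:
  after b @ step 1: {s1}
  ✓ P
Trace ⟨b⟩ through Q, begin at {t0}:
  after b @ step 1: ∅ (Q stuck)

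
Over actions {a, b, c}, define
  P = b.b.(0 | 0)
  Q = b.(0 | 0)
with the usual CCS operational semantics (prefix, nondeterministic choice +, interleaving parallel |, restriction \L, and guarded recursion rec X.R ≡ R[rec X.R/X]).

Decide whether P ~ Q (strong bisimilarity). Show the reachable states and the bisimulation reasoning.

P's transition system — 3 states:
  m0 = b.b.(0 | 0) | -b-> m1
  m1 = b.(0 | 0) | -b-> m2
  m2 = 0 | 0 | ∅
Q's transition system — 2 states:
  n0 = b.(0 | 0) | -b-> n1
  n1 = 0 | 0 | ∅
Bisimilarity quotient blocks:
  B0 = {m0}
  B1 = {m1, n0}
  B2 = {m2, n1}
m0 ∈ B0, n0 ∈ B1 → different blocks

not bisimilar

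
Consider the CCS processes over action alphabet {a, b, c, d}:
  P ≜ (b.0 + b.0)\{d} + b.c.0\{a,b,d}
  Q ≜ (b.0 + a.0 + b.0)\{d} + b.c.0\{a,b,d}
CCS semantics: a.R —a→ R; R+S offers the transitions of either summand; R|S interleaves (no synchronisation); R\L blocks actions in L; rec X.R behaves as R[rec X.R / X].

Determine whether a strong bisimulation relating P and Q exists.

not bisimilar

LTS(P): 4 reachable states
  u0 = (b.0 + b.0)\{d} + b.c.0\{a,b,d} → ··b··> u1, ··b··> u2
  u1 = 0\{d} → (no moves)
  u2 = c.0\{a,b,d} → ··c··> u3
  u3 = 0\{a,b,d} → (no moves)
LTS(Q): 4 reachable states
  v0 = (b.0 + a.0 + b.0)\{d} + b.c.0\{a,b,d} → ··a··> v1, ··b··> v1, ··b··> v2
  v1 = 0\{d} → (no moves)
  v2 = c.0\{a,b,d} → ··c··> v3
  v3 = 0\{a,b,d} → (no moves)
Bisimilarity quotient blocks:
  B0 = {u0}
  B1 = {u1, u3, v1, v3}
  B2 = {u2, v2}
  B3 = {v0}
u0 ∈ B0, v0 ∈ B3 → different blocks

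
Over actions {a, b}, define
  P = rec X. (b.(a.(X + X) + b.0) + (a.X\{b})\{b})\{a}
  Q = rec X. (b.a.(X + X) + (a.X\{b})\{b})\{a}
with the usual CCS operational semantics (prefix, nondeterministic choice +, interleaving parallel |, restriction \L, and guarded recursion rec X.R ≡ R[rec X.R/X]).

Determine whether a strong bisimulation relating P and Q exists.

Reachable graph of P (3 states):
  s0 = rec X. (b.(a.(X + X) + b.0) + (a.X\{b})\{b})\{a} :: --b--▸ s1
  s1 = (a.((rec X. (b.(a.(X + X) + b.0) + (a.X\{b})\{b})\{a}) + (rec X. (b.(a.(X + X) + b.0) + (a.X\{b})\{b})\{a})) + b.0)\{a} :: --b--▸ s2
  s2 = 0\{a} :: (no moves)
Reachable graph of Q (2 states):
  t0 = rec X. (b.a.(X + X) + (a.X\{b})\{b})\{a} :: --b--▸ t1
  t1 = (a.((rec X. (b.a.(X + X) + (a.X\{b})\{b})\{a}) + (rec X. (b.a.(X + X) + (a.X\{b})\{b})\{a})))\{a} :: (no moves)
Partition-refinement fixed point:
  B0 = {s0}
  B1 = {s1, t0}
  B2 = {s2, t1}
s0 ∈ B0, t0 ∈ B1 → different blocks

P ≁ Q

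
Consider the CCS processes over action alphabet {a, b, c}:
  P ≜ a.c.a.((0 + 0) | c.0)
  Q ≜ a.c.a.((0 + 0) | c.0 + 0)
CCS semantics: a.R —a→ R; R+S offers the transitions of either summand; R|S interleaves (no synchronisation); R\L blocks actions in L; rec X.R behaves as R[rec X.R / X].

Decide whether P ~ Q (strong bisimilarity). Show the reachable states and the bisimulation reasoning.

P ~ Q

Reachable graph of P (5 states):
  s0 = a.c.a.((0 + 0) | c.0) ⊢ ··a··> s1
  s1 = c.a.((0 + 0) | c.0) ⊢ ··c··> s2
  s2 = a.((0 + 0) | c.0) ⊢ ··a··> s3
  s3 = (0 + 0) | c.0 ⊢ ··c··> s4
  s4 = (0 + 0) | 0 ⊢ stopped
Reachable graph of Q (5 states):
  t0 = a.c.a.((0 + 0) | c.0 + 0) ⊢ ··a··> t1
  t1 = c.a.((0 + 0) | c.0 + 0) ⊢ ··c··> t2
  t2 = a.((0 + 0) | c.0 + 0) ⊢ ··a··> t3
  t3 = (0 + 0) | c.0 + 0 ⊢ ··c··> t4
  t4 = (0 + 0) | 0 ⊢ stopped
Partition-refinement fixed point:
  B0 = {s0, t0}
  B1 = {s1, t1}
  B2 = {s2, t2}
  B3 = {s3, t3}
  B4 = {s4, t4}
s0 ∈ B0, t0 ∈ B0 → same block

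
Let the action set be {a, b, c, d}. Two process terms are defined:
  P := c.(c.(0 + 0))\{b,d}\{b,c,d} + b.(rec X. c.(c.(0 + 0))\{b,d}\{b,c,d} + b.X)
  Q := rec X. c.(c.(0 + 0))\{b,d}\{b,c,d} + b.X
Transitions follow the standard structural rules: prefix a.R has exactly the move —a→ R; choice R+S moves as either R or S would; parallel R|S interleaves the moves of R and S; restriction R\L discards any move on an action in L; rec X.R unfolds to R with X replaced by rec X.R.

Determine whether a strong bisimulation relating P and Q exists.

YES

LTS(P): 3 reachable states
  m0 = c.(c.(0 + 0))\{b,d}\{b,c,d} + b.(rec X. c.(c.(0 + 0))\{b,d}\{b,c,d} + b.X) | -b-> m1, -c-> m2
  m1 = rec X. c.(c.(0 + 0))\{b,d}\{b,c,d} + b.X | -b-> m1, -c-> m2
  m2 = (c.(0 + 0))\{b,d}\{b,c,d} | ∅
LTS(Q): 2 reachable states
  n0 = rec X. c.(c.(0 + 0))\{b,d}\{b,c,d} + b.X | -b-> n0, -c-> n1
  n1 = (c.(0 + 0))\{b,d}\{b,c,d} | ∅
Partition-refinement fixed point:
  B0 = {m0, m1, n0}
  B1 = {m2, n1}
m0 ∈ B0, n0 ∈ B0 → same block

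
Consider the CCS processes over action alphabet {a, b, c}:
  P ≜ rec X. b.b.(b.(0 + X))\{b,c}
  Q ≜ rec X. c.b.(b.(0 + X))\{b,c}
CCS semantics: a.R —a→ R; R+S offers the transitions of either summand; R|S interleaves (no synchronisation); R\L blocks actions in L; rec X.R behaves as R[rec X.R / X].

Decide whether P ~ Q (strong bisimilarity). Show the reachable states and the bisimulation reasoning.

Reachable graph of P (3 states):
  m0 = rec X. b.b.(b.(0 + X))\{b,c} | -b-> m1
  m1 = b.(b.(0 + (rec X. b.b.(b.(0 + X))\{b,c})))\{b,c} | -b-> m2
  m2 = (b.(0 + (rec X. b.b.(b.(0 + X))\{b,c})))\{b,c} | stopped
Reachable graph of Q (3 states):
  n0 = rec X. c.b.(b.(0 + X))\{b,c} | -c-> n1
  n1 = b.(b.(0 + (rec X. c.b.(b.(0 + X))\{b,c})))\{b,c} | -b-> n2
  n2 = (b.(0 + (rec X. c.b.(b.(0 + X))\{b,c})))\{b,c} | stopped
Bisimilarity quotient blocks:
  B0 = {m0}
  B1 = {m1, n1}
  B2 = {m2, n2}
  B3 = {n0}
m0 ∈ B0, n0 ∈ B3 → different blocks

NO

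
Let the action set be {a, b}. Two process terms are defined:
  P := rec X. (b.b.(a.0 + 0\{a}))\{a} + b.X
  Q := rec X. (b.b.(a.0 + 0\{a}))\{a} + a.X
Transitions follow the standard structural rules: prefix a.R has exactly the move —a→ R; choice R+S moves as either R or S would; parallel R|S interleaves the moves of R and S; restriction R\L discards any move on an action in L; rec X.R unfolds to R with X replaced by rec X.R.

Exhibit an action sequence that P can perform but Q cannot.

LTS(P): 3 reachable states
  s0 = rec X. (b.b.(a.0 + 0\{a}))\{a} + b.X has moves -b-> s0, -b-> s1
  s1 = (b.(a.0 + 0\{a}))\{a} has moves -b-> s2
  s2 = (a.0 + 0\{a})\{a} has moves ∅
LTS(Q): 3 reachable states
  t0 = rec X. (b.b.(a.0 + 0\{a}))\{a} + a.X has moves -a-> t0, -b-> t1
  t1 = (b.(a.0 + 0\{a}))\{a} has moves -b-> t2
  t2 = (a.0 + 0\{a})\{a} has moves ∅
Trace ⟨bbb⟩ through P, begin at {s0}:
  after b @ step 1: {s0, s1}
  after b @ step 2: {s0, s1, s2}
  after b @ step 3: {s0, s1, s2}
  — P admits the full trace.
Trace ⟨bbb⟩ through Q, begin at {t0}:
  after b @ step 1: {t1}
  after b @ step 2: {t2}
  after b @ step 3: ∅  — Q cannot continue

bbb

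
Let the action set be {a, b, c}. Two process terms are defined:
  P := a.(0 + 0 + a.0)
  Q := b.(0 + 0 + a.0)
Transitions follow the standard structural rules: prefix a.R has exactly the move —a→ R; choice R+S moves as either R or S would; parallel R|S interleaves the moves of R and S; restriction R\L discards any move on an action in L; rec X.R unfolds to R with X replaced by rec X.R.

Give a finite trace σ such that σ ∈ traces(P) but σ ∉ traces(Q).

a

Reachable graph of P (3 states):
  p0 = a.(0 + 0 + a.0) has moves -a-> p1
  p1 = 0 + 0 + a.0 has moves -a-> p2
  p2 = 0 has moves ·
Reachable graph of Q (3 states):
  q0 = b.(0 + 0 + a.0) has moves -b-> q1
  q1 = 0 + 0 + a.0 has moves -a-> q2
  q2 = 0 has moves ·
Run σ = ⟨a⟩ on P: start {p0}
  after a @ step 1: {p1}
  P completes σ.
Run σ = ⟨a⟩ on Q: start {q0}
  after a @ step 1: ∅  — Q cannot continue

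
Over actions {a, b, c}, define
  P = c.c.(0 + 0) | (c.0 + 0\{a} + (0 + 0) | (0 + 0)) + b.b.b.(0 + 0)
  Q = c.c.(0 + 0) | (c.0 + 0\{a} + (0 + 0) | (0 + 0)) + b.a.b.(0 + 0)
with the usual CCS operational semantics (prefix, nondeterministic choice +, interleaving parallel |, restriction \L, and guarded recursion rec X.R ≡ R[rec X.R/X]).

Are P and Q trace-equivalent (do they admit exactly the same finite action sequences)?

NO — witness ⟨bb⟩

P's transition system — 9 states:
  s0 = c.c.(0 + 0) | (c.0 + 0\{a} + (0 + 0) | (0 + 0)) + b.b.b.(0 + 0) ⊢ -b-> s1, -c-> s2, -c-> s3
  s1 = b.b.(0 + 0) ⊢ -b-> s4
  s2 = c.(0 + 0) | (c.0 + 0\{a} + (0 + 0) | (0 + 0)) ⊢ -c-> s5, -c-> s6
  s3 = c.c.(0 + 0) | 0 ⊢ -c-> s6
  s4 = b.(0 + 0) ⊢ -b-> s7
  s5 = (0 + 0) | (c.0 + 0\{a} + (0 + 0) | (0 + 0)) ⊢ -c-> s8
  s6 = c.(0 + 0) | 0 ⊢ -c-> s8
  s7 = 0 + 0 ⊢ (no moves)
  s8 = (0 + 0) | 0 ⊢ (no moves)
Q's transition system — 9 states:
  t0 = c.c.(0 + 0) | (c.0 + 0\{a} + (0 + 0) | (0 + 0)) + b.a.b.(0 + 0) ⊢ -b-> t1, -c-> t2, -c-> t3
  t1 = a.b.(0 + 0) ⊢ -a-> t4
  t2 = c.(0 + 0) | (c.0 + 0\{a} + (0 + 0) | (0 + 0)) ⊢ -c-> t5, -c-> t6
  t3 = c.c.(0 + 0) | 0 ⊢ -c-> t6
  t4 = b.(0 + 0) ⊢ -b-> t7
  t5 = (0 + 0) | (c.0 + 0\{a} + (0 + 0) | (0 + 0)) ⊢ -c-> t8
  t6 = c.(0 + 0) | 0 ⊢ -c-> t8
  t7 = 0 + 0 ⊢ (no moves)
  t8 = (0 + 0) | 0 ⊢ (no moves)
Executing bb from P (initial set {s0}):
  [1] b ⇒ {s1}
  [2] b ⇒ {s4}
  — P admits the full trace.
Executing bb from Q (initial set {t0}):
  [1] b ⇒ {t1}
  [2] b ⇒ ∅ (Q stuck)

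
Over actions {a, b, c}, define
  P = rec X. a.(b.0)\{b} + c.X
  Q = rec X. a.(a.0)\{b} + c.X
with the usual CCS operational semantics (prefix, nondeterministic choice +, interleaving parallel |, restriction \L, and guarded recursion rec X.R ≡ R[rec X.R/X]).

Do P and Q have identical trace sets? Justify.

traces(P) ≠ traces(Q) — witness ⟨aa⟩

Reachable graph of P (2 states):
  p0 = rec X. a.(b.0)\{b} + c.X :: -a-> p1, -c-> p0
  p1 = (b.0)\{b} :: deadlocked
Reachable graph of Q (3 states):
  q0 = rec X. a.(a.0)\{b} + c.X :: -a-> q1, -c-> q0
  q1 = (a.0)\{b} :: -a-> q2
  q2 = 0\{b} :: deadlocked
Executing aa from Q (initial set {q0}):
  after a @ step 1: {q1}
  after a @ step 2: {q2}
  — Q admits the full trace.
Executing aa from P (initial set {p0}):
  after a @ step 1: {p1}
  after a @ step 2: no successor for P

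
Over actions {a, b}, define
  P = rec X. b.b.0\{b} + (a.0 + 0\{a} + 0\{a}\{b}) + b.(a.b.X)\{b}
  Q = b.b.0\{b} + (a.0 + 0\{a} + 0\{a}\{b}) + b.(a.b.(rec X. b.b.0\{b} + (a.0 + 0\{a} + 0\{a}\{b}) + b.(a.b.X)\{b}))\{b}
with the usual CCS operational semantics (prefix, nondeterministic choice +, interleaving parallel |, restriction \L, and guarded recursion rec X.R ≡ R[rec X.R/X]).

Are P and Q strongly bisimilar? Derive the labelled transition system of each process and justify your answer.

bisimilar

LTS(P): 6 reachable states
  p0 = rec X. b.b.0\{b} + (a.0 + 0\{a} + 0\{a}\{b}) + b.(a.b.X)\{b} | -a-> p1, -b-> p2, -b-> p3
  p1 = 0 | ∅
  p2 = (a.b.(rec X. b.b.0\{b} + (a.0 + 0\{a} + 0\{a}\{b}) + b.(a.b.X)\{b}))\{b} | -a-> p4
  p3 = b.0\{b} | -b-> p5
  p4 = (b.(rec X. b.b.0\{b} + (a.0 + 0\{a} + 0\{a}\{b}) + b.(a.b.X)\{b}))\{b} | ∅
  p5 = 0\{b} | ∅
LTS(Q): 6 reachable states
  q0 = b.b.0\{b} + (a.0 + 0\{a} + 0\{a}\{b}) + b.(a.b.(rec X. b.b.0\{b} + (a.0 + 0\{a} + 0\{a}\{b}) + b.(a.b.X)\{b}))\{b} | -a-> q1, -b-> q2, -b-> q3
  q1 = 0 | ∅
  q2 = (a.b.(rec X. b.b.0\{b} + (a.0 + 0\{a} + 0\{a}\{b}) + b.(a.b.X)\{b}))\{b} | -a-> q4
  q3 = b.0\{b} | -b-> q5
  q4 = (b.(rec X. b.b.0\{b} + (a.0 + 0\{a} + 0\{a}\{b}) + b.(a.b.X)\{b}))\{b} | ∅
  q5 = 0\{b} | ∅
Partition-refinement fixed point:
  B0 = {p0, q0}
  B1 = {p2, q2}
  B2 = {p1, p4, p5, q1, q4, q5}
  B3 = {p3, q3}
p0 ∈ B0, q0 ∈ B0 → same block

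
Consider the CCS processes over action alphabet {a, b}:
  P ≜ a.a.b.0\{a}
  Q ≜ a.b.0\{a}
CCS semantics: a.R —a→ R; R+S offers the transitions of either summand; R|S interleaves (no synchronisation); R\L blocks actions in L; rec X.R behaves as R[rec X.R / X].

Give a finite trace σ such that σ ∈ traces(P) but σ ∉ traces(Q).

Reachable graph of P (4 states):
  p0 = a.a.b.0\{a} → --a--▸ p1
  p1 = a.b.0\{a} → --a--▸ p2
  p2 = b.0\{a} → --b--▸ p3
  p3 = 0\{a} → stopped
Reachable graph of Q (3 states):
  q0 = a.b.0\{a} → --a--▸ q1
  q1 = b.0\{a} → --b--▸ q2
  q2 = 0\{a} → stopped
Run σ = ⟨aa⟩ on P: start {p0}
  step 1 (a): {p1}
  step 2 (a): {p2}
  ✓ P
Run σ = ⟨aa⟩ on Q: start {q0}
  step 1 (a): {q1}
  step 2 (a): no successor for Q

aa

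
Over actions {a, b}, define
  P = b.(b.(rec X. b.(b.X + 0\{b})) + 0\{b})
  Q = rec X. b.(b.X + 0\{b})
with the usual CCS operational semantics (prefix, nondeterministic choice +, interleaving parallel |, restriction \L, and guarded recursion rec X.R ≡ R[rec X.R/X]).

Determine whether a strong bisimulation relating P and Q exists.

bisimilar

Reachable graph of P (3 states):
  m0 = b.(b.(rec X. b.(b.X + 0\{b})) + 0\{b}) has moves ··b··> m1
  m1 = b.(rec X. b.(b.X + 0\{b})) + 0\{b} has moves ··b··> m2
  m2 = rec X. b.(b.X + 0\{b}) has moves ··b··> m1
Reachable graph of Q (2 states):
  n0 = rec X. b.(b.X + 0\{b}) has moves ··b··> n1
  n1 = b.(rec X. b.(b.X + 0\{b})) + 0\{b} has moves ··b··> n0
Partition-refinement fixed point:
  B0 = {m0, m1, m2, n0, n1}
m0 ∈ B0, n0 ∈ B0 → same block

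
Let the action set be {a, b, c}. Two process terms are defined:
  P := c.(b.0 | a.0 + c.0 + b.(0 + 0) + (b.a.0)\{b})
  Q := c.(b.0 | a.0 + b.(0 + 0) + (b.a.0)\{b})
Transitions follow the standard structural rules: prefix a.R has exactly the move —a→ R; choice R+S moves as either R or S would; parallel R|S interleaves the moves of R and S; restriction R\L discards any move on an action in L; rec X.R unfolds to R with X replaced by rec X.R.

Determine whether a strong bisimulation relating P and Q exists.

P's transition system — 7 states:
  m0 = c.(b.0 | a.0 + c.0 + b.(0 + 0) + (b.a.0)\{b}) | —c→ m1
  m1 = b.0 | a.0 + c.0 + b.(0 + 0) + (b.a.0)\{b} | —a→ m2, —b→ m3, —b→ m4, —c→ m5
  m2 = b.0 | 0 | —b→ m6
  m3 = 0 + 0 | stopped
  m4 = 0 | a.0 | —a→ m6
  m5 = 0 | stopped
  m6 = 0 | 0 | stopped
Q's transition system — 6 states:
  n0 = c.(b.0 | a.0 + b.(0 + 0) + (b.a.0)\{b}) | —c→ n1
  n1 = b.0 | a.0 + b.(0 + 0) + (b.a.0)\{b} | —a→ n2, —b→ n3, —b→ n4
  n2 = b.0 | 0 | —b→ n5
  n3 = 0 + 0 | stopped
  n4 = 0 | a.0 | —a→ n5
  n5 = 0 | 0 | stopped
Coarsest stable partition (strong bisimilarity classes):
  B0 = {m0}
  B1 = {m1}
  B2 = {m4, n4}
  B3 = {m3, m5, m6, n3, n5}
  B4 = {m2, n2}
  B5 = {n0}
  B6 = {n1}
m0 ∈ B0, n0 ∈ B5 → different blocks

P ≁ Q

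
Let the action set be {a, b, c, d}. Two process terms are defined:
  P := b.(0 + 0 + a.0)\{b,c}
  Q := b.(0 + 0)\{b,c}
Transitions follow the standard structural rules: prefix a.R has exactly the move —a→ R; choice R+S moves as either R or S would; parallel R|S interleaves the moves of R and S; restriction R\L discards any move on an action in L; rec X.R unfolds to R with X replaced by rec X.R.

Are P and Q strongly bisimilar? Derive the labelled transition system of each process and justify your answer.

NO

LTS(P): 3 reachable states
  p0 = b.(0 + 0 + a.0)\{b,c} has moves —b→ p1
  p1 = (0 + 0 + a.0)\{b,c} has moves —a→ p2
  p2 = 0\{b,c} has moves (no moves)
LTS(Q): 2 reachable states
  q0 = b.(0 + 0)\{b,c} has moves —b→ q1
  q1 = (0 + 0)\{b,c} has moves (no moves)
Partition-refinement fixed point:
  B0 = {p0}
  B1 = {p1}
  B2 = {p2, q1}
  B3 = {q0}
p0 ∈ B0, q0 ∈ B3 → different blocks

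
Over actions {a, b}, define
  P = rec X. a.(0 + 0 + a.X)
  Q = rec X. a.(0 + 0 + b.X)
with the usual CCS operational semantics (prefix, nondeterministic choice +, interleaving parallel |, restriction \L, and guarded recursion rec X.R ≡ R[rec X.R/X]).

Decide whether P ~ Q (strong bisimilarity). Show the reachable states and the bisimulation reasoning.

P's transition system — 2 states:
  p0 = rec X. a.(0 + 0 + a.X) ⊢ -a-> p1
  p1 = 0 + 0 + a.(rec X. a.(0 + 0 + a.X)) ⊢ -a-> p0
Q's transition system — 2 states:
  q0 = rec X. a.(0 + 0 + b.X) ⊢ -a-> q1
  q1 = 0 + 0 + b.(rec X. a.(0 + 0 + b.X)) ⊢ -b-> q0
Coarsest stable partition (strong bisimilarity classes):
  B0 = {p0, p1}
  B1 = {q0}
  B2 = {q1}
p0 ∈ B0, q0 ∈ B1 → different blocks

P ≁ Q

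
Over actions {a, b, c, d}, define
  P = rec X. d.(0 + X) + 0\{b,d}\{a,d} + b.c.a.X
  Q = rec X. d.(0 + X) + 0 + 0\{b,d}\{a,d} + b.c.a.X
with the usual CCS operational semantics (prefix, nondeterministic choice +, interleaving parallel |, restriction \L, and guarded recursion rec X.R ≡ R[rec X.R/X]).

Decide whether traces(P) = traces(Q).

trace-equivalent

P's transition system — 4 states:
  p0 = rec X. d.(0 + X) + 0\{b,d}\{a,d} + b.c.a.X ⊢ ··b··> p1, ··d··> p2
  p1 = c.a.(rec X. d.(0 + X) + 0\{b,d}\{a,d} + b.c.a.X) ⊢ ··c··> p3
  p2 = 0 + (rec X. d.(0 + X) + 0\{b,d}\{a,d} + b.c.a.X) ⊢ ··b··> p1, ··d··> p2
  p3 = a.(rec X. d.(0 + X) + 0\{b,d}\{a,d} + b.c.a.X) ⊢ ··a··> p0
Q's transition system — 4 states:
  q0 = rec X. d.(0 + X) + 0 + 0\{b,d}\{a,d} + b.c.a.X ⊢ ··b··> q1, ··d··> q2
  q1 = c.a.(rec X. d.(0 + X) + 0 + 0\{b,d}\{a,d} + b.c.a.X) ⊢ ··c··> q3
  q2 = 0 + (rec X. d.(0 + X) + 0 + 0\{b,d}\{a,d} + b.c.a.X) ⊢ ··b··> q1, ··d··> q2
  q3 = a.(rec X. d.(0 + X) + 0 + 0\{b,d}\{a,d} + b.c.a.X) ⊢ ··a··> q0
Bisimilarity quotient blocks:
  B0 = {p0, p2, q0, q2}
  B1 = {p1, q1}
  B2 = {p3, q3}
p0 ∈ B0, q0 ∈ B0 → same block
Bisimilar ⇒ trace-equivalent.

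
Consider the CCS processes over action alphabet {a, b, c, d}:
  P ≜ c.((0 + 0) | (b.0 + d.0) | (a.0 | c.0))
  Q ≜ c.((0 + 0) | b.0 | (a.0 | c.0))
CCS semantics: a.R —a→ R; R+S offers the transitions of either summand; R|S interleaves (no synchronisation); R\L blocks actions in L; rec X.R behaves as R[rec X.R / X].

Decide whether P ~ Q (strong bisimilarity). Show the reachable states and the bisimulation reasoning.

LTS(P): 9 reachable states
  s0 = c.((0 + 0) | (b.0 + d.0) | (a.0 | c.0)) ⊢ =c=> s1
  s1 = (0 + 0) | (b.0 + d.0) | (a.0 | c.0) ⊢ =a=> s2, =b=> s3, =c=> s4, =d=> s3
  s2 = (0 + 0) | (b.0 + d.0) | (0 | c.0) ⊢ =b=> s5, =c=> s6, =d=> s5
  s3 = (0 + 0) | 0 | (a.0 | c.0) ⊢ =a=> s5, =c=> s7
  s4 = (0 + 0) | (b.0 + d.0) | (a.0 | 0) ⊢ =a=> s6, =b=> s7, =d=> s7
  s5 = (0 + 0) | 0 | (0 | c.0) ⊢ =c=> s8
  s6 = (0 + 0) | (b.0 + d.0) | (0 | 0) ⊢ =b=> s8, =d=> s8
  s7 = (0 + 0) | 0 | (a.0 | 0) ⊢ =a=> s8
  s8 = (0 + 0) | 0 | (0 | 0) ⊢ (no moves)
LTS(Q): 9 reachable states
  t0 = c.((0 + 0) | b.0 | (a.0 | c.0)) ⊢ =c=> t1
  t1 = (0 + 0) | b.0 | (a.0 | c.0) ⊢ =a=> t2, =b=> t3, =c=> t4
  t2 = (0 + 0) | b.0 | (0 | c.0) ⊢ =b=> t5, =c=> t6
  t3 = (0 + 0) | 0 | (a.0 | c.0) ⊢ =a=> t5, =c=> t7
  t4 = (0 + 0) | b.0 | (a.0 | 0) ⊢ =a=> t6, =b=> t7
  t5 = (0 + 0) | 0 | (0 | c.0) ⊢ =c=> t8
  t6 = (0 + 0) | b.0 | (0 | 0) ⊢ =b=> t8
  t7 = (0 + 0) | 0 | (a.0 | 0) ⊢ =a=> t8
  t8 = (0 + 0) | 0 | (0 | 0) ⊢ (no moves)
Bisimilarity quotient blocks:
  B0 = {s0}
  B1 = {s1}
  B2 = {s3, t3}
  B3 = {s5, t5}
  B4 = {s8, t8}
  B5 = {s7, t7}
  B6 = {s4}
  B7 = {s6}
  B8 = {s2}
  B9 = {t0}
  B10 = {t1}
  B11 = {t2}
  B12 = {t6}
  B13 = {t4}
s0 ∈ B0, t0 ∈ B9 → different blocks

not bisimilar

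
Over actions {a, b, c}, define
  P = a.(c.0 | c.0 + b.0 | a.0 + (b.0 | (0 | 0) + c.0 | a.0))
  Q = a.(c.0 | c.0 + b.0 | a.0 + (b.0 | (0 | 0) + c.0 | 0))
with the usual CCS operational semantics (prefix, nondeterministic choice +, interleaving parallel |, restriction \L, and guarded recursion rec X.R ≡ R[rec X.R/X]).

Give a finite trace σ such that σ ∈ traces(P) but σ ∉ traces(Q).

aac

LTS(P): 8 reachable states
  m0 = a.(c.0 | c.0 + b.0 | a.0 + (b.0 | (0 | 0) + c.0 | a.0)) | =a=> m1
  m1 = c.0 | c.0 + b.0 | a.0 + (b.0 | (0 | 0) + c.0 | a.0) | =a=> m2, =a=> m3, =b=> m4, =b=> m5, =c=> m3, =c=> m5, =c=> m6
  m2 = b.0 | 0 | =b=> m7
  m3 = c.0 | 0 | =c=> m7
  m4 = 0 | (0 | 0) | deadlocked
  m5 = 0 | a.0 | =a=> m7
  m6 = 0 | c.0 | =c=> m7
  m7 = 0 | 0 | deadlocked
LTS(Q): 8 reachable states
  n0 = a.(c.0 | c.0 + b.0 | a.0 + (b.0 | (0 | 0) + c.0 | 0)) | =a=> n1
  n1 = c.0 | c.0 + b.0 | a.0 + (b.0 | (0 | 0) + c.0 | 0) | =a=> n2, =b=> n3, =b=> n4, =c=> n5, =c=> n6, =c=> n7
  n2 = b.0 | 0 | =b=> n5
  n3 = 0 | (0 | 0) | deadlocked
  n4 = 0 | a.0 | =a=> n5
  n5 = 0 | 0 | deadlocked
  n6 = 0 | c.0 | =c=> n5
  n7 = c.0 | 0 | =c=> n5
Trace ⟨aac⟩ through P, begin at {m0}:
  step 1 (a): {m1}
  step 2 (a): {m2, m3}
  step 3 (c): {m7}
  P completes σ.
Trace ⟨aac⟩ through Q, begin at {n0}:
  step 1 (a): {n1}
  step 2 (a): {n2}
  step 3 (c): ∅  — Q cannot continue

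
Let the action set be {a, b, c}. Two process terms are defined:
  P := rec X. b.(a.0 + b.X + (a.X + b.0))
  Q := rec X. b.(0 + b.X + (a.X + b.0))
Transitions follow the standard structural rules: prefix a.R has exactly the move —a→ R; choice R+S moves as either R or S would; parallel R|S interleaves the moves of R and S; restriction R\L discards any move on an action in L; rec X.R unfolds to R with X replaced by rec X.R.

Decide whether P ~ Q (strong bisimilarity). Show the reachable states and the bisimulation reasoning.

P's transition system — 3 states:
  p0 = rec X. b.(a.0 + b.X + (a.X + b.0)) | =b=> p1
  p1 = a.0 + b.(rec X. b.(a.0 + b.X + (a.X + b.0))) + (a.(rec X. b.(a.0 + b.X + (a.X + b.0))) + b.0) | =a=> p0, =a=> p2, =b=> p0, =b=> p2
  p2 = 0 | ·
Q's transition system — 3 states:
  q0 = rec X. b.(0 + b.X + (a.X + b.0)) | =b=> q1
  q1 = 0 + b.(rec X. b.(0 + b.X + (a.X + b.0))) + (a.(rec X. b.(0 + b.X + (a.X + b.0))) + b.0) | =a=> q0, =b=> q0, =b=> q2
  q2 = 0 | ·
Partition-refinement fixed point:
  B0 = {p0}
  B1 = {p1}
  B2 = {p2, q2}
  B3 = {q0}
  B4 = {q1}
p0 ∈ B0, q0 ∈ B3 → different blocks

NO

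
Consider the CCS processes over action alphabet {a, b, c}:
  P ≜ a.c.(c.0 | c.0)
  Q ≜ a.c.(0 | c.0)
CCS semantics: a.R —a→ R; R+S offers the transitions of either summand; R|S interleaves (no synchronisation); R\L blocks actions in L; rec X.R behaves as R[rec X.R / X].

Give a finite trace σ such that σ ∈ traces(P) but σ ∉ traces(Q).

accc

LTS(P): 6 reachable states
  u0 = a.c.(c.0 | c.0) → —a→ u1
  u1 = c.(c.0 | c.0) → —c→ u2
  u2 = c.0 | c.0 → —c→ u3, —c→ u4
  u3 = 0 | c.0 → —c→ u5
  u4 = c.0 | 0 → —c→ u5
  u5 = 0 | 0 → stopped
LTS(Q): 4 reachable states
  v0 = a.c.(0 | c.0) → —a→ v1
  v1 = c.(0 | c.0) → —c→ v2
  v2 = 0 | c.0 → —c→ v3
  v3 = 0 | 0 → stopped
Trace ⟨accc⟩ through P, begin at {u0}:
  step 1 (a): {u1}
  step 2 (c): {u2}
  step 3 (c): {u3, u4}
  step 4 (c): {u5}
  — P admits the full trace.
Trace ⟨accc⟩ through Q, begin at {v0}:
  step 1 (a): {v1}
  step 2 (c): {v2}
  step 3 (c): {v3}
  step 4 (c): no successor for Q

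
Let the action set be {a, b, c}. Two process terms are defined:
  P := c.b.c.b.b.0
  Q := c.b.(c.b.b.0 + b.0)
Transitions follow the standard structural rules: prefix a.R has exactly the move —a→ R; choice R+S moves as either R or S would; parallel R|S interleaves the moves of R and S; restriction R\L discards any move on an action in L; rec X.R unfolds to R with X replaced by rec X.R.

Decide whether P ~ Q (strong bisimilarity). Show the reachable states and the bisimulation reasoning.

LTS(P): 6 reachable states
  p0 = c.b.c.b.b.0 → ··c··> p1
  p1 = b.c.b.b.0 → ··b··> p2
  p2 = c.b.b.0 → ··c··> p3
  p3 = b.b.0 → ··b··> p4
  p4 = b.0 → ··b··> p5
  p5 = 0 → stopped
LTS(Q): 6 reachable states
  q0 = c.b.(c.b.b.0 + b.0) → ··c··> q1
  q1 = b.(c.b.b.0 + b.0) → ··b··> q2
  q2 = c.b.b.0 + b.0 → ··b··> q3, ··c··> q4
  q3 = 0 → stopped
  q4 = b.b.0 → ··b··> q5
  q5 = b.0 → ··b··> q3
Bisimilarity quotient blocks:
  B0 = {p0}
  B1 = {p1}
  B2 = {p2}
  B3 = {p3, q4}
  B4 = {p4, q5}
  B5 = {p5, q3}
  B6 = {q0}
  B7 = {q1}
  B8 = {q2}
p0 ∈ B0, q0 ∈ B6 → different blocks

not bisimilar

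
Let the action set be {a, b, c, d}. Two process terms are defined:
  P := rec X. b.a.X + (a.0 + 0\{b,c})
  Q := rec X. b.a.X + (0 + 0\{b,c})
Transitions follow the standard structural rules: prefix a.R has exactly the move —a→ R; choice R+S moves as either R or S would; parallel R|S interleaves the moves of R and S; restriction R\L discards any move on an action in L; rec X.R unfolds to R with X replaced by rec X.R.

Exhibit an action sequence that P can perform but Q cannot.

a

Reachable graph of P (3 states):
  s0 = rec X. b.a.X + (a.0 + 0\{b,c}) :: -a-> s1, -b-> s2
  s1 = 0 :: stopped
  s2 = a.(rec X. b.a.X + (a.0 + 0\{b,c})) :: -a-> s0
Reachable graph of Q (2 states):
  t0 = rec X. b.a.X + (0 + 0\{b,c}) :: -b-> t1
  t1 = a.(rec X. b.a.X + (0 + 0\{b,c})) :: -a-> t0
Executing a from P (initial set {s0}):
  [1] a ⇒ {s1}
  P completes σ.
Executing a from Q (initial set {t0}):
  [1] a ⇒ ∅  — Q cannot continue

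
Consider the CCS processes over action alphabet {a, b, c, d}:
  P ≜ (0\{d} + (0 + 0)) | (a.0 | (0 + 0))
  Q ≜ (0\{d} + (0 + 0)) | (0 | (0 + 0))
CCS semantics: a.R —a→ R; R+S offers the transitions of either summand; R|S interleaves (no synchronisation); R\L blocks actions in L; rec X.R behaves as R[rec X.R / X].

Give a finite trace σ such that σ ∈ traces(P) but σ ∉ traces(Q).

a

Reachable graph of P (2 states):
  p0 = (0\{d} + (0 + 0)) | (a.0 | (0 + 0)) → -a-> p1
  p1 = (0\{d} + (0 + 0)) | (0 | (0 + 0)) → stopped
Reachable graph of Q (1 states):
  q0 = (0\{d} + (0 + 0)) | (0 | (0 + 0)) → stopped
Executing a from P (initial set {p0}):
  [1] a ⇒ {p1}
  P completes σ.
Executing a from Q (initial set {q0}):
  [1] a ⇒ ∅  — Q cannot continue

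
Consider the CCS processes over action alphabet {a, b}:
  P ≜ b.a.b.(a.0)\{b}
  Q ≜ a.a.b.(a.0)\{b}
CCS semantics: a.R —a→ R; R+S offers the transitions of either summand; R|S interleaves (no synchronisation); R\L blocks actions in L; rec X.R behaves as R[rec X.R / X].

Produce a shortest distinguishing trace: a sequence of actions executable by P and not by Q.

P's transition system — 5 states:
  s0 = b.a.b.(a.0)\{b} has moves =b=> s1
  s1 = a.b.(a.0)\{b} has moves =a=> s2
  s2 = b.(a.0)\{b} has moves =b=> s3
  s3 = (a.0)\{b} has moves =a=> s4
  s4 = 0\{b} has moves (no moves)
Q's transition system — 5 states:
  t0 = a.a.b.(a.0)\{b} has moves =a=> t1
  t1 = a.b.(a.0)\{b} has moves =a=> t2
  t2 = b.(a.0)\{b} has moves =b=> t3
  t3 = (a.0)\{b} has moves =a=> t4
  t4 = 0\{b} has moves (no moves)
Executing b from P (initial set {s0}):
  after b @ step 1: {s1}
  — P admits the full trace.
Executing b from Q (initial set {t0}):
  after b @ step 1: ∅  — Q cannot continue

b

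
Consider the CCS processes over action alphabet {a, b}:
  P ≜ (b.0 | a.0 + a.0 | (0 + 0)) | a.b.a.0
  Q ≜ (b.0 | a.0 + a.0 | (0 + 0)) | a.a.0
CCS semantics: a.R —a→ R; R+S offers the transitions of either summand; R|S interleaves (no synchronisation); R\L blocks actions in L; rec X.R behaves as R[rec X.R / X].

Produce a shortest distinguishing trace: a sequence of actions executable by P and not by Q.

abb

P's transition system — 20 states:
  p0 = (b.0 | a.0 + a.0 | (0 + 0)) | a.b.a.0 | =a=> p1, =a=> p2, =a=> p3, =b=> p4
  p1 = (b.0 | a.0 + a.0 | (0 + 0)) | b.a.0 | =a=> p5, =a=> p6, =b=> p7, =b=> p8
  p2 = 0 | (0 + 0) | a.b.a.0 | =a=> p5
  p3 = b.0 | 0 | a.b.a.0 | =a=> p6, =b=> p9
  p4 = 0 | a.0 | a.b.a.0 | =a=> p8, =a=> p9
  p5 = 0 | (0 + 0) | b.a.0 | =b=> p10
  p6 = b.0 | 0 | b.a.0 | =b=> p11, =b=> p12
  p7 = (b.0 | a.0 + a.0 | (0 + 0)) | a.0 | =a=> p10, =a=> p12, =a=> p13, =b=> p14
  p8 = 0 | a.0 | b.a.0 | =a=> p11, =b=> p14
  p9 = 0 | 0 | a.b.a.0 | =a=> p11
  p10 = 0 | (0 + 0) | a.0 | =a=> p15
  p11 = 0 | 0 | b.a.0 | =b=> p16
  p12 = b.0 | 0 | a.0 | =a=> p17, =b=> p16
  p13 = (b.0 | a.0 + a.0 | (0 + 0)) | 0 | =a=> p15, =a=> p17, =b=> p18
  p14 = 0 | a.0 | a.0 | =a=> p16, =a=> p18
  p15 = 0 | (0 + 0) | 0 | ·
  p16 = 0 | 0 | a.0 | =a=> p19
  p17 = b.0 | 0 | 0 | =b=> p19
  p18 = 0 | a.0 | 0 | =a=> p19
  p19 = 0 | 0 | 0 | ·
Q's transition system — 15 states:
  q0 = (b.0 | a.0 + a.0 | (0 + 0)) | a.a.0 | =a=> q1, =a=> q2, =a=> q3, =b=> q4
  q1 = (b.0 | a.0 + a.0 | (0 + 0)) | a.0 | =a=> q5, =a=> q6, =a=> q7, =b=> q8
  q2 = 0 | (0 + 0) | a.a.0 | =a=> q6
  q3 = b.0 | 0 | a.a.0 | =a=> q7, =b=> q9
  q4 = 0 | a.0 | a.a.0 | =a=> q8, =a=> q9
  q5 = (b.0 | a.0 + a.0 | (0 + 0)) | 0 | =a=> q10, =a=> q11, =b=> q12
  q6 = 0 | (0 + 0) | a.0 | =a=> q10
  q7 = b.0 | 0 | a.0 | =a=> q11, =b=> q13
  q8 = 0 | a.0 | a.0 | =a=> q12, =a=> q13
  q9 = 0 | 0 | a.a.0 | =a=> q13
  q10 = 0 | (0 + 0) | 0 | ·
  q11 = b.0 | 0 | 0 | =b=> q14
  q12 = 0 | a.0 | 0 | =a=> q14
  q13 = 0 | 0 | a.0 | =a=> q14
  q14 = 0 | 0 | 0 | ·
Run σ = ⟨abb⟩ on P: start {p0}
  [1] a ⇒ {p1, p2, p3}
  [2] b ⇒ {p7, p8, p9}
  [3] b ⇒ {p14}
  ✓ P
Run σ = ⟨abb⟩ on Q: start {q0}
  [1] a ⇒ {q1, q2, q3}
  [2] b ⇒ {q8, q9}
  [3] b ⇒ ∅  — Q cannot continue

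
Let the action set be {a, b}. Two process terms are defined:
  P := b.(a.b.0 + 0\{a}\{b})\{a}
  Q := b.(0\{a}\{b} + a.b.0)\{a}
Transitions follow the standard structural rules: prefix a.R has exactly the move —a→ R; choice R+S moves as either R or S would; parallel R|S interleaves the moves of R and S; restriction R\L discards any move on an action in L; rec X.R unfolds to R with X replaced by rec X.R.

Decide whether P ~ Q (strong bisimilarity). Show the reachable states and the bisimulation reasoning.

P's transition system — 2 states:
  u0 = b.(a.b.0 + 0\{a}\{b})\{a} :: =b=> u1
  u1 = (a.b.0 + 0\{a}\{b})\{a} :: deadlocked
Q's transition system — 2 states:
  v0 = b.(0\{a}\{b} + a.b.0)\{a} :: =b=> v1
  v1 = (0\{a}\{b} + a.b.0)\{a} :: deadlocked
Partition-refinement fixed point:
  B0 = {u0, v0}
  B1 = {u1, v1}
u0 ∈ B0, v0 ∈ B0 → same block

bisimilar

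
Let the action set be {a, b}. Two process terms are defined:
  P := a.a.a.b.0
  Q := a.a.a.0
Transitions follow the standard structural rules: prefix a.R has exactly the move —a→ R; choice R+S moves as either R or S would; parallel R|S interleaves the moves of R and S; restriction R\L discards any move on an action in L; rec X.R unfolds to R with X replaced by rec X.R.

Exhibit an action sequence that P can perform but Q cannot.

Reachable graph of P (5 states):
  m0 = a.a.a.b.0 has moves =a=> m1
  m1 = a.a.b.0 has moves =a=> m2
  m2 = a.b.0 has moves =a=> m3
  m3 = b.0 has moves =b=> m4
  m4 = 0 has moves (no moves)
Reachable graph of Q (4 states):
  n0 = a.a.a.0 has moves =a=> n1
  n1 = a.a.0 has moves =a=> n2
  n2 = a.0 has moves =a=> n3
  n3 = 0 has moves (no moves)
Trace ⟨aaab⟩ through P, begin at {m0}:
  [1] a ⇒ {m1}
  [2] a ⇒ {m2}
  [3] a ⇒ {m3}
  [4] b ⇒ {m4}
  ✓ P
Trace ⟨aaab⟩ through Q, begin at {n0}:
  [1] a ⇒ {n1}
  [2] a ⇒ {n2}
  [3] a ⇒ {n3}
  [4] b ⇒ ∅  — Q cannot continue

aaab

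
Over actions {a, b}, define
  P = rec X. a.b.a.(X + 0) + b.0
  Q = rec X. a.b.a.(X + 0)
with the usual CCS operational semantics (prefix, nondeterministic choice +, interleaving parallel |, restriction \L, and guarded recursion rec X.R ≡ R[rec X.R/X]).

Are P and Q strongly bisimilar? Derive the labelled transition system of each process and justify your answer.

P's transition system — 5 states:
  u0 = rec X. a.b.a.(X + 0) + b.0 :: -a-> u1, -b-> u2
  u1 = b.a.((rec X. a.b.a.(X + 0) + b.0) + 0) :: -b-> u3
  u2 = 0 :: (no moves)
  u3 = a.((rec X. a.b.a.(X + 0) + b.0) + 0) :: -a-> u4
  u4 = (rec X. a.b.a.(X + 0) + b.0) + 0 :: -a-> u1, -b-> u2
Q's transition system — 4 states:
  v0 = rec X. a.b.a.(X + 0) :: -a-> v1
  v1 = b.a.((rec X. a.b.a.(X + 0)) + 0) :: -b-> v2
  v2 = a.((rec X. a.b.a.(X + 0)) + 0) :: -a-> v3
  v3 = (rec X. a.b.a.(X + 0)) + 0 :: -a-> v1
Partition-refinement fixed point:
  B0 = {u0, u4}
  B1 = {u1}
  B2 = {u3}
  B3 = {u2}
  B4 = {v0, v3}
  B5 = {v1}
  B6 = {v2}
u0 ∈ B0, v0 ∈ B4 → different blocks

P ≁ Q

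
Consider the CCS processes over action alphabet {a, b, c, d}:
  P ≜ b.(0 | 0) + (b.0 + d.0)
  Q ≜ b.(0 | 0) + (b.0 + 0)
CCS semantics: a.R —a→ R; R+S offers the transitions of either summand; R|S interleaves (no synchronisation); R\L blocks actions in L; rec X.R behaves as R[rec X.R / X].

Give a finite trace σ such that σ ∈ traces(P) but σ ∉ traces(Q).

d

Reachable graph of P (3 states):
  m0 = b.(0 | 0) + (b.0 + d.0) has moves --b--▸ m1, --b--▸ m2, --d--▸ m1
  m1 = 0 has moves (no moves)
  m2 = 0 | 0 has moves (no moves)
Reachable graph of Q (3 states):
  n0 = b.(0 | 0) + (b.0 + 0) has moves --b--▸ n1, --b--▸ n2
  n1 = 0 has moves (no moves)
  n2 = 0 | 0 has moves (no moves)
Trace ⟨d⟩ through P, begin at {m0}:
  [1] d ⇒ {m1}
  ✓ P
Trace ⟨d⟩ through Q, begin at {n0}:
  [1] d ⇒ no successor for Q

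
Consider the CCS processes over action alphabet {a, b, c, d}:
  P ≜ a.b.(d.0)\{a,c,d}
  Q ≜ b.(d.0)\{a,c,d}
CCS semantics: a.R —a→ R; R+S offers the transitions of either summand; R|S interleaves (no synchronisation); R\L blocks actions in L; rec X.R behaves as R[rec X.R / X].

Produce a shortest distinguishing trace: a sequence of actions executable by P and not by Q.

LTS(P): 3 reachable states
  u0 = a.b.(d.0)\{a,c,d} ⊢ ··a··> u1
  u1 = b.(d.0)\{a,c,d} ⊢ ··b··> u2
  u2 = (d.0)\{a,c,d} ⊢ deadlocked
LTS(Q): 2 reachable states
  v0 = b.(d.0)\{a,c,d} ⊢ ··b··> v1
  v1 = (d.0)\{a,c,d} ⊢ deadlocked
Executing a from P (initial set {u0}):
  [1] a ⇒ {u1}
  P completes σ.
Executing a from Q (initial set {v0}):
  [1] a ⇒ ∅ (Q stuck)

a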